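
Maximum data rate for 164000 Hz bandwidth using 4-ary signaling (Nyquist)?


Rate = 2 * B * log2(M) = 2 * 164000 * 2.0 = 656000.0

656000.0 bps


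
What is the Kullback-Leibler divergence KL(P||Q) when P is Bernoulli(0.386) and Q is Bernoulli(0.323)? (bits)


KL = p*log2(p/q) + (1-p)*log2((1-p)/(1-q)) = 0.386*log2(0.386/0.323) + 0.614*log2(0.614/0.677) = 0.0127

0.0127 bits


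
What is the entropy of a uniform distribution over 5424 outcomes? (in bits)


H = log2(n) = log2(5424) = 12.4051

12.4051 bits


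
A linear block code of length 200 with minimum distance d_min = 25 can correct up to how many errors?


Correction capability = floor((d-1)/2) = floor((25-1)/2) = 12

12 errors


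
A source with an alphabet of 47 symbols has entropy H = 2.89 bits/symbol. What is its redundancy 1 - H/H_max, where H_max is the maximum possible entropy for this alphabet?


H_max = log2(K) = log2(47) = 5.5546 bits/symbol. Redundancy = 1 - H/H_max = 1 - 2.89/5.5546 = 1 - 0.5203 = 0.4797

0.4797


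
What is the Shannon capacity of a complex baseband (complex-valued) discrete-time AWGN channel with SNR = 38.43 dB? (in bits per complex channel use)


SNR_linear = 10^(38.43/10) = 6966.2651; C = log2(1 + SNR_linear) = log2(1 + 6966.2651) = 12.7664

12.7664 bits/channel use


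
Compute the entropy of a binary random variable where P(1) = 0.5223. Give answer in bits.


H = -p*log2(p) - (1-p)*log2(1-p). -0.5223*log2(0.5223) = 0.489421; -0.4777*log2(0.4777) = 0.509144. H = 0.489421 + 0.509144 = 0.9986

0.9986 bits


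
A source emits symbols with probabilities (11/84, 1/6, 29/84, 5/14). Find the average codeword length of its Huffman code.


Huffman construction (repeatedly merge the two least-probable nodes; each merge adds 1 bit to every symbol beneath it): 11/84 + 1/6 = 25/84; 25/84 + 29/84 = 9/14; 5/14 + 9/14 = 1. Resulting codeword lengths (in the order the probabilities were given): (3, 3, 2, 1). L_avg = sum(p_i * l_i) = 11/84*3 + 1/6*3 + 29/84*2 + 5/14*1 = 163/84 = 1.9405

1.9405 bits


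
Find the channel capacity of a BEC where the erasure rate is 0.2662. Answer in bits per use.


C = 1 - epsilon = 1 - 0.2662 = 0.7338

0.7338 bits


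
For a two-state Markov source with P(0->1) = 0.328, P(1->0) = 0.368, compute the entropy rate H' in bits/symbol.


Stationary distribution: pi_0 = p10/(p01+p10) = 0.5287, pi_1 = 0.4713. Entropy rate H' = pi_0*H(p01) + pi_1*H(p10) = 0.5287*0.9129 + 0.4713*0.9491 = 0.93

0.93 bits/symbol


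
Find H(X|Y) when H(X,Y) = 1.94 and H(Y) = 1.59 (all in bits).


H(X|Y) = H(X,Y) - H(Y) = 1.94 - 1.59 = 0.35

0.35 bits


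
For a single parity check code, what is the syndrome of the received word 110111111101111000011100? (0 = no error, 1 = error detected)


Syndrome = XOR of all bits = 1 XOR 1 XOR 0 XOR 1 XOR 1 XOR 1 XOR 1 XOR 1 XOR 1 XOR 1 XOR 0 XOR 1 XOR 1 XOR 1 XOR 1 XOR 0 XOR 0 XOR 0 XOR 0 XOR 1 XOR 1 XOR 1 XOR 0 XOR 0 = 0

0


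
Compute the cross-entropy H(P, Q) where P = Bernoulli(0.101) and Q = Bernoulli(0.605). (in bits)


H(P,Q) = -p*log2(q) - (1-p)*log2(1-q). -0.101*log2(0.605) = 0.073224; -0.899*log2(0.395) = 1.204728. H(P,Q) = 0.073224 + 1.204728 = 1.278

1.278 bits


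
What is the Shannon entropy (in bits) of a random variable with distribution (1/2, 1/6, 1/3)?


H = -sum(p_i * log2(p_i)). Terms: -(1/2)*log2(1/2) = 0.500000; -(1/6)*log2(1/6) = 0.430827; -(1/3)*log2(1/3) = 0.528321. H = 0.500000 + 0.430827 + 0.528321 = 1.4591

1.4591 bits


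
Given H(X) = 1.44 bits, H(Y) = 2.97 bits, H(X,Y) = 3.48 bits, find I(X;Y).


I(X;Y) = H(X) + H(Y) - H(X,Y) = 1.44 + 2.97 - 3.48 = 0.93

0.93 bits


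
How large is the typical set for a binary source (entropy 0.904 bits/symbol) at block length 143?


log2|A_typical| = nH = 143 * 0.904 = 129.272, so |A_typical| ~ 2^129.272 = 8.218e+38

8.218e+38


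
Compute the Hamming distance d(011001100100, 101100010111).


Count differing positions: ^ ^ . ^ . ^ ^ ^ . . ^ ^ = 8 differences

8


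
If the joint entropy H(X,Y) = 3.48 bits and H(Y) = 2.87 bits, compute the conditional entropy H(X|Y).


H(X|Y) = H(X,Y) - H(Y) = 3.48 - 2.87 = 0.61

0.61 bits


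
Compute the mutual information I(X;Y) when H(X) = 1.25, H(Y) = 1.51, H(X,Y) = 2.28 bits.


I(X;Y) = H(X) + H(Y) - H(X,Y) = 1.25 + 1.51 - 2.28 = 0.48

0.48 bits


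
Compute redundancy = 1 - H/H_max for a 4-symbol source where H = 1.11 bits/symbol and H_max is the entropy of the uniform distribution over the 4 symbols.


H_max = log2(K) = log2(4) = 2.0 bits/symbol. Redundancy = 1 - H/H_max = 1 - 1.11/2.0 = 1 - 0.555 = 0.445

0.445


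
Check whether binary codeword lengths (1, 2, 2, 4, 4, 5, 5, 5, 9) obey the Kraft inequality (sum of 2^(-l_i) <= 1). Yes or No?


Kraft sum = sum(2^(-l_i)) = 1.2207, need <= 1. Result: violated (a binary prefix-free code with these lengths cannot exist)

No


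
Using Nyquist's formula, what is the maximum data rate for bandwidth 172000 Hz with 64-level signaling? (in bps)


Rate = 2 * B * log2(M) = 2 * 172000 * 6.0 = 2064000.0

2064000.0 bps


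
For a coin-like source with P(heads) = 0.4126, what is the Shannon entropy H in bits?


H = -p*log2(p) - (1-p)*log2(1-p). -0.4126*log2(0.4126) = 0.526966; -0.5874*log2(0.5874) = 0.450879. H = 0.526966 + 0.450879 = 0.9778

0.9778 bits


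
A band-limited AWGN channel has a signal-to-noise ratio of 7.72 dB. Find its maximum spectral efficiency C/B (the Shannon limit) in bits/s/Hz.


SNR_linear = 10^(7.72/10) = 5.9156; C/B = log2(1 + SNR_linear) = log2(1 + 5.9156) = 2.7899

2.7899 bits/s/Hz


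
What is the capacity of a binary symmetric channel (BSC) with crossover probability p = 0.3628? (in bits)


H(p) = -p*log2(p) - (1-p)*log2(1-p) = -0.3628*log2(0.3628) - 0.6372*log2(0.6372) = 0.530687 + 0.414296 = 0.945. C = 1 - H(p) = 1 - 0.945 = 0.055

0.055 bits


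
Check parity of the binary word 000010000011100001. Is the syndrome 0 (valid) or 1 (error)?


Syndrome = XOR of all bits = 0 XOR 0 XOR 0 XOR 0 XOR 1 XOR 0 XOR 0 XOR 0 XOR 0 XOR 0 XOR 1 XOR 1 XOR 1 XOR 0 XOR 0 XOR 0 XOR 0 XOR 1 = 1

1


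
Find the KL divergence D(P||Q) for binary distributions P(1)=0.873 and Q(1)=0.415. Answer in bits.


KL = p*log2(p/q) + (1-p)*log2((1-p)/(1-q)) = 0.873*log2(0.873/0.415) + 0.127*log2(0.127/0.585) = 0.6568

0.6568 bits


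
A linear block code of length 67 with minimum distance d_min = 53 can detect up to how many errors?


Detection capability = d_min - 1 = 53 - 1 = 52

52 errors


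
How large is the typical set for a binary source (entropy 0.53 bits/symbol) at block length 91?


log2|A_typical| = nH = 91 * 0.53 = 48.23, so |A_typical| ~ 2^48.23 = 3.301e+14

3.301e+14


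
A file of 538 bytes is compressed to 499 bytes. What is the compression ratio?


Ratio = original / compressed = 538 / 499 = 1.0782

1.0782


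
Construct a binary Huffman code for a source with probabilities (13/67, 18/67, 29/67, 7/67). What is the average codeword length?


Huffman construction (repeatedly merge the two least-probable nodes; each merge adds 1 bit to every symbol beneath it): 7/67 + 13/67 = 20/67; 18/67 + 20/67 = 38/67; 29/67 + 38/67 = 1. Resulting codeword lengths (in the order the probabilities were given): (3, 2, 1, 3). L_avg = sum(p_i * l_i) = 13/67*3 + 18/67*2 + 29/67*1 + 7/67*3 = 125/67 = 1.8657

1.8657 bits


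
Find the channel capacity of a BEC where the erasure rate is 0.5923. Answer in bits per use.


C = 1 - epsilon = 1 - 0.5923 = 0.4077

0.4077 bits


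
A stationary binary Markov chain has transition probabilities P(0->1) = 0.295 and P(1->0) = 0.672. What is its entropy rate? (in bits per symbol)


Stationary distribution: pi_0 = p10/(p01+p10) = 0.6949, pi_1 = 0.3051. Entropy rate H' = pi_0*H(p01) + pi_1*H(p10) = 0.6949*0.8751 + 0.3051*0.9129 = 0.8866

0.8866 bits/symbol


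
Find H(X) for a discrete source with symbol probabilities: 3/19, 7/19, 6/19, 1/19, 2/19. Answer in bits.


H = -sum(p_i * log2(p_i)). Terms: -(3/19)*log2(3/19) = 0.420468; -(7/19)*log2(7/19) = 0.530737; -(6/19)*log2(6/19) = 0.525147; -(1/19)*log2(1/19) = 0.223575; -(2/19)*log2(2/19) = 0.341887. H = 0.420468 + 0.530737 + 0.525147 + 0.223575 + 0.341887 = 2.0418

2.0418 bits


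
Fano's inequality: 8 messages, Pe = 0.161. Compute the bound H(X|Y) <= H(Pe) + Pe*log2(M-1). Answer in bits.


H(Pe) = -Pe*log2(Pe) - (1-Pe)*log2(1-Pe) = -0.161*log2(0.161) - 0.839*log2(0.839) = 0.424214 + 0.212483 = 0.6367. Pe*log2(M-1) = 0.161*log2(7) = 0.451984. Bound = H(Pe) + Pe*log2(M-1) = 0.424214 + 0.212483 + 0.451984 = 1.0887

1.0887 bits


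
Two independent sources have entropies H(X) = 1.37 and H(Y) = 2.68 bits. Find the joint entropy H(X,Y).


For independent variables, H(X,Y) = H(X) + H(Y) = 1.37 + 2.68 = 4.05

4.05 bits


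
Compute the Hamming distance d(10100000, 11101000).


Count differing positions: . ^ . . ^ . . . = 2 differences

2


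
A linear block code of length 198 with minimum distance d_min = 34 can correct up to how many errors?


Correction capability = floor((d-1)/2) = floor((34-1)/2) = 16

16 errors


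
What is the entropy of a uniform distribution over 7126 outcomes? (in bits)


H = log2(n) = log2(7126) = 12.7989

12.7989 bits


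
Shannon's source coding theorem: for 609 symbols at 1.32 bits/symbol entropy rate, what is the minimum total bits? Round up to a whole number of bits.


Minimum bits >= n * H = 609 * 1.32 = 803.88, rounded up to a whole number of bits = 804

804 bits


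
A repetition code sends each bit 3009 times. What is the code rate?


Rate = k/n = 1/3009

1/3009


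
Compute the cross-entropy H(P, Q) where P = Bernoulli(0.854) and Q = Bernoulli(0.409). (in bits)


H(P,Q) = -p*log2(q) - (1-p)*log2(1-q). -0.854*log2(0.409) = 1.101512; -0.146*log2(0.591) = 0.110780. H(P,Q) = 1.101512 + 0.110780 = 1.2123

1.2123 bits


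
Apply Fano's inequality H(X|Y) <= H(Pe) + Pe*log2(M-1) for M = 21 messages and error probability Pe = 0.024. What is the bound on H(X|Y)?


H(Pe) = -Pe*log2(Pe) - (1-Pe)*log2(1-Pe) = -0.024*log2(0.024) - 0.976*log2(0.976) = 0.129140 + 0.034206 = 0.1633. Pe*log2(M-1) = 0.024*log2(20) = 0.103726. Bound = H(Pe) + Pe*log2(M-1) = 0.129140 + 0.034206 + 0.103726 = 0.2671

0.2671 bits


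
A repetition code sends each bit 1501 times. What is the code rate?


Rate = k/n = 1/1501

1/1501


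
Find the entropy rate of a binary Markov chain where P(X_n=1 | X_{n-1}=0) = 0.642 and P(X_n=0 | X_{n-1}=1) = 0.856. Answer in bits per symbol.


Stationary distribution: pi_0 = p10/(p01+p10) = 0.5714, pi_1 = 0.4286. Entropy rate H' = pi_0*H(p01) + pi_1*H(p10) = 0.5714*0.941 + 0.4286*0.5946 = 0.7926

0.7926 bits/symbol


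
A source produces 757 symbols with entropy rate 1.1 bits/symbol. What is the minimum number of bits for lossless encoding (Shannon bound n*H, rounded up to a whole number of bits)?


Minimum bits >= n * H = 757 * 1.1 = 832.7, rounded up to a whole number of bits = 833

833 bits


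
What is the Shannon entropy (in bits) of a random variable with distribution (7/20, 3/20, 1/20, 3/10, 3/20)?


H = -sum(p_i * log2(p_i)). Terms: -(7/20)*log2(7/20) = 0.530101; -(3/20)*log2(3/20) = 0.410545; -(1/20)*log2(1/20) = 0.216096; -(3/10)*log2(3/10) = 0.521090; -(3/20)*log2(3/20) = 0.410545. H = 0.530101 + 0.410545 + 0.216096 + 0.521090 + 0.410545 = 2.0884

2.0884 bits


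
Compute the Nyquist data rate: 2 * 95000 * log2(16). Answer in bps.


Rate = 2 * B * log2(M) = 2 * 95000 * 4.0 = 760000.0

760000.0 bps


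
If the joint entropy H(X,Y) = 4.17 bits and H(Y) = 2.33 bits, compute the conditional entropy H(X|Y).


H(X|Y) = H(X,Y) - H(Y) = 4.17 - 2.33 = 1.84

1.84 bits


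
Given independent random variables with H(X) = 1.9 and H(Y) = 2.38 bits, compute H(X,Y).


For independent variables, H(X,Y) = H(X) + H(Y) = 1.9 + 2.38 = 4.28

4.28 bits


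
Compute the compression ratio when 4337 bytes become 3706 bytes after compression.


Ratio = original / compressed = 4337 / 3706 = 1.1703

1.1703


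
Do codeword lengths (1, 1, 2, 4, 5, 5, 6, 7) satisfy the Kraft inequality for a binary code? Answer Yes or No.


Kraft sum = sum(2^(-l_i)) = 1.3984, need <= 1. Result: violated (a binary prefix-free code with these lengths cannot exist)

No


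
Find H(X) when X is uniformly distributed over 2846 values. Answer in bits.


H = log2(n) = log2(2846) = 11.4747

11.4747 bits


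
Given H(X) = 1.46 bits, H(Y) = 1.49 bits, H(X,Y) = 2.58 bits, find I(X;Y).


I(X;Y) = H(X) + H(Y) - H(X,Y) = 1.46 + 1.49 - 2.58 = 0.37

0.37 bits


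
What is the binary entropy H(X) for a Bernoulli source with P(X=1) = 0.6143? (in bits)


H = -p*log2(p) - (1-p)*log2(1-p). -0.6143*log2(0.6143) = 0.431844; -0.3857*log2(0.3857) = 0.530125. H = 0.431844 + 0.530125 = 0.962

0.962 bits


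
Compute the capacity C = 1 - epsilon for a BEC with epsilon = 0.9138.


C = 1 - epsilon = 1 - 0.9138 = 0.0862

0.0862 bits


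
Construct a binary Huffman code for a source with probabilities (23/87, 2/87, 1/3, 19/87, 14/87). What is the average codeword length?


Huffman construction (repeatedly merge the two least-probable nodes; each merge adds 1 bit to every symbol beneath it): 2/87 + 14/87 = 16/87; 16/87 + 19/87 = 35/87; 23/87 + 1/3 = 52/87; 35/87 + 52/87 = 1. Resulting codeword lengths (in the order the probabilities were given): (2, 3, 2, 2, 3). L_avg = sum(p_i * l_i) = 23/87*2 + 2/87*3 + 1/3*2 + 19/87*2 + 14/87*3 = 190/87 = 2.1839

2.1839 bits


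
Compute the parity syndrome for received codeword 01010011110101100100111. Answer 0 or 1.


Syndrome = XOR of all bits = 0 XOR 1 XOR 0 XOR 1 XOR 0 XOR 0 XOR 1 XOR 1 XOR 1 XOR 1 XOR 0 XOR 1 XOR 0 XOR 1 XOR 1 XOR 0 XOR 0 XOR 1 XOR 0 XOR 0 XOR 1 XOR 1 XOR 1 = 1

1


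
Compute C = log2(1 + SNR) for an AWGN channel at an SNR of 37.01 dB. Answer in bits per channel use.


SNR_linear = 10^(37.01/10) = 5023.4259; C = log2(1 + SNR_linear) = log2(1 + 5023.4259) = 12.2947

12.2947 bits/channel use


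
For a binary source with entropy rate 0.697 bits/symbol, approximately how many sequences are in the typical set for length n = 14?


log2|A_typical| = nH = 14 * 0.697 = 9.758, so |A_typical| ~ 2^9.758 = 8.659e+02

8.659e+02


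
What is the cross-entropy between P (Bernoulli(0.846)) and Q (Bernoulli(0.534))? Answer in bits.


H(P,Q) = -p*log2(q) - (1-p)*log2(1-q). -0.846*log2(0.534) = 0.765705; -0.154*log2(0.466) = 0.169646. H(P,Q) = 0.765705 + 0.169646 = 0.9354

0.9354 bits


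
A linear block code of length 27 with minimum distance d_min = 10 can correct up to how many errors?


Correction capability = floor((d-1)/2) = floor((10-1)/2) = 4

4 errors


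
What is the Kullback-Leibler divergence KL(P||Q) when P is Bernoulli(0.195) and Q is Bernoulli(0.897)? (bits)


KL = p*log2(p/q) + (1-p)*log2((1-p)/(1-q)) = 0.195*log2(0.195/0.897) + 0.805*log2(0.805/0.103) = 1.9586

1.9586 bits


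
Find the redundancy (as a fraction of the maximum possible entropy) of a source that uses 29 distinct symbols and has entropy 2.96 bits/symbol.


H_max = log2(K) = log2(29) = 4.858 bits/symbol. Redundancy = 1 - H/H_max = 1 - 2.96/4.858 = 1 - 0.6093 = 0.3907

0.3907


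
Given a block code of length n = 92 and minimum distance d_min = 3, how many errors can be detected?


Detection capability = d_min - 1 = 3 - 1 = 2

2 errors


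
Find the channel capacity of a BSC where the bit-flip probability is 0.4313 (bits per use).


H(p) = -p*log2(p) - (1-p)*log2(1-p) = -0.4313*log2(0.4313) - 0.5687*log2(0.5687) = 0.523269 + 0.463070 = 0.9863. C = 1 - H(p) = 1 - 0.9863 = 0.0137

0.0137 bits


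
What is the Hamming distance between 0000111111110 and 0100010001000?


Count differing positions: . ^ . . ^ . ^ ^ ^ . ^ ^ . = 7 differences

7


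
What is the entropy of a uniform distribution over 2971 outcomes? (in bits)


H = log2(n) = log2(2971) = 11.5367

11.5367 bits


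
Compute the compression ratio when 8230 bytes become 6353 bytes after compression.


Ratio = original / compressed = 8230 / 6353 = 1.2955

1.2955


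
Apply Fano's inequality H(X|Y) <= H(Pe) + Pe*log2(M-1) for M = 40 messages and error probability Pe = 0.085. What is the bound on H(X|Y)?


H(Pe) = -Pe*log2(Pe) - (1-Pe)*log2(1-Pe) = -0.085*log2(0.085) - 0.915*log2(0.915) = 0.302293 + 0.117263 = 0.4196. Pe*log2(M-1) = 0.085*log2(39) = 0.449259. Bound = H(Pe) + Pe*log2(M-1) = 0.302293 + 0.117263 + 0.449259 = 0.8688

0.8688 bits


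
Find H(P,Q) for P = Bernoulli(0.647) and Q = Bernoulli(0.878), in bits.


H(P,Q) = -p*log2(q) - (1-p)*log2(1-q). -0.647*log2(0.878) = 0.121447; -0.353*log2(0.122) = 1.071372. H(P,Q) = 0.121447 + 1.071372 = 1.1928

1.1928 bits


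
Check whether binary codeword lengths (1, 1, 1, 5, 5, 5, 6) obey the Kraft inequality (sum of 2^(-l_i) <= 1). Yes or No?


Kraft sum = sum(2^(-l_i)) = 1.6094, need <= 1. Result: violated (a binary prefix-free code with these lengths cannot exist)

No


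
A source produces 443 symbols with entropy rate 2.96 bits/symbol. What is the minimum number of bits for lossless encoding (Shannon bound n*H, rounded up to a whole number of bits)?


Minimum bits >= n * H = 443 * 2.96 = 1311.28, rounded up to a whole number of bits = 1312

1312 bits


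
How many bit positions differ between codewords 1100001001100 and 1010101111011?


Count differing positions: . ^ ^ . ^ . . ^ ^ . ^ ^ ^ = 8 differences

8


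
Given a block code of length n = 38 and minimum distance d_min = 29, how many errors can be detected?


Detection capability = d_min - 1 = 29 - 1 = 28

28 errors


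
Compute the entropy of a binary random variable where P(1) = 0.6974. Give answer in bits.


H = -p*log2(p) - (1-p)*log2(1-p). -0.6974*log2(0.6974) = 0.362607; -0.3026*log2(0.3026) = 0.521839. H = 0.362607 + 0.521839 = 0.8844

0.8844 bits


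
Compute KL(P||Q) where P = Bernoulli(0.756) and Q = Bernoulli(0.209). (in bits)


KL = p*log2(p/q) + (1-p)*log2((1-p)/(1-q)) = 0.756*log2(0.756/0.209) + 0.244*log2(0.244/0.791) = 0.9883

0.9883 bits


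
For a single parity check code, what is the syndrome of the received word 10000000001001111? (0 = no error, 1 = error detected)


Syndrome = XOR of all bits = 1 XOR 0 XOR 0 XOR 0 XOR 0 XOR 0 XOR 0 XOR 0 XOR 0 XOR 0 XOR 1 XOR 0 XOR 0 XOR 1 XOR 1 XOR 1 XOR 1 = 0

0


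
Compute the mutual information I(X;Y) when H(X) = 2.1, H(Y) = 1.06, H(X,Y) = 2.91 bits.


I(X;Y) = H(X) + H(Y) - H(X,Y) = 2.1 + 1.06 - 2.91 = 0.25

0.25 bits


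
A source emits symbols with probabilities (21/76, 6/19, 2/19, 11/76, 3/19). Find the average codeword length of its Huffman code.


Huffman construction (repeatedly merge the two least-probable nodes; each merge adds 1 bit to every symbol beneath it): 2/19 + 11/76 = 1/4; 3/19 + 1/4 = 31/76; 21/76 + 6/19 = 45/76; 31/76 + 45/76 = 1. Resulting codeword lengths (in the order the probabilities were given): (2, 2, 3, 3, 2). L_avg = sum(p_i * l_i) = 21/76*2 + 6/19*2 + 2/19*3 + 11/76*3 + 3/19*2 = 9/4 = 2.25

2.25 bits


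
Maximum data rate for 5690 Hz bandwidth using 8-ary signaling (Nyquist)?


Rate = 2 * B * log2(M) = 2 * 5690 * 3.0 = 34140.0

34140.0 bps


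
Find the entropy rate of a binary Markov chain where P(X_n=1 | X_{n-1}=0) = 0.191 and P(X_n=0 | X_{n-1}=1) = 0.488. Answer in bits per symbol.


Stationary distribution: pi_0 = p10/(p01+p10) = 0.7187, pi_1 = 0.2813. Entropy rate H' = pi_0*H(p01) + pi_1*H(p10) = 0.7187*0.7036 + 0.2813*0.9996 = 0.7868

0.7868 bits/symbol


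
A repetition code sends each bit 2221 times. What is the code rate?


Rate = k/n = 1/2221

1/2221


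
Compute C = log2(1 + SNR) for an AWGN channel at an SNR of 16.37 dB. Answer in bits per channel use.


SNR_linear = 10^(16.37/10) = 43.3511; C = log2(1 + SNR_linear) = log2(1 + 43.3511) = 5.4709

5.4709 bits/channel use


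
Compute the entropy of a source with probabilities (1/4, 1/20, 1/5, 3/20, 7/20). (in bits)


H = -sum(p_i * log2(p_i)). Terms: -(1/4)*log2(1/4) = 0.500000; -(1/20)*log2(1/20) = 0.216096; -(1/5)*log2(1/5) = 0.464386; -(3/20)*log2(3/20) = 0.410545; -(7/20)*log2(7/20) = 0.530101. H = 0.500000 + 0.216096 + 0.464386 + 0.410545 + 0.530101 = 2.1211

2.1211 bits


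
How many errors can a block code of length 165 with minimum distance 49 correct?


Correction capability = floor((d-1)/2) = floor((49-1)/2) = 24

24 errors


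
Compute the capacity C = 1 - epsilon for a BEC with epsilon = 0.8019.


C = 1 - epsilon = 1 - 0.8019 = 0.1981

0.1981 bits


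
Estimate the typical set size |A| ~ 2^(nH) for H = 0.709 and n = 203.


log2|A_typical| = nH = 203 * 0.709 = 143.927, so |A_typical| ~ 2^143.927 = 2.120e+43

2.120e+43


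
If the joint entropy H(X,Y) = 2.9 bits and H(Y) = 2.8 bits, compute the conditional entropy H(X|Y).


H(X|Y) = H(X,Y) - H(Y) = 2.9 - 2.8 = 0.1

0.1 bits


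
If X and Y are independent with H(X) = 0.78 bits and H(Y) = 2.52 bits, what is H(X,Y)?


For independent variables, H(X,Y) = H(X) + H(Y) = 0.78 + 2.52 = 3.3

3.3 bits


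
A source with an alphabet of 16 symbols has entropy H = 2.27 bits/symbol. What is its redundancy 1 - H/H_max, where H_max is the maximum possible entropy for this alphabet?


H_max = log2(K) = log2(16) = 4.0 bits/symbol. Redundancy = 1 - H/H_max = 1 - 2.27/4.0 = 1 - 0.5675 = 0.4325

0.4325


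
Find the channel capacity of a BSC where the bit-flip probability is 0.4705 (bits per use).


H(p) = -p*log2(p) - (1-p)*log2(1-p) = -0.4705*log2(0.4705) - 0.5295*log2(0.5295) = 0.511779 + 0.485709 = 0.9975. C = 1 - H(p) = 1 - 0.9975 = 0.0025

0.0025 bits


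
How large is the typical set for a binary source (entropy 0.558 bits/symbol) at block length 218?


log2|A_typical| = nH = 218 * 0.558 = 121.644, so |A_typical| ~ 2^121.644 = 4.154e+36

4.154e+36


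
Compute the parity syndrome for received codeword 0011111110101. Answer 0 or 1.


Syndrome = XOR of all bits = 0 XOR 0 XOR 1 XOR 1 XOR 1 XOR 1 XOR 1 XOR 1 XOR 1 XOR 0 XOR 1 XOR 0 XOR 1 = 1

1


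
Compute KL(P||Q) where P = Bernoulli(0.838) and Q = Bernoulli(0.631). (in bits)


KL = p*log2(p/q) + (1-p)*log2((1-p)/(1-q)) = 0.838*log2(0.838/0.631) + 0.162*log2(0.162/0.369) = 0.1506

0.1506 bits


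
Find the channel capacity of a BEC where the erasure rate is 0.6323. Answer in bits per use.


C = 1 - epsilon = 1 - 0.6323 = 0.3677

0.3677 bits


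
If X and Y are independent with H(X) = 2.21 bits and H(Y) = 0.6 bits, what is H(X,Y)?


For independent variables, H(X,Y) = H(X) + H(Y) = 2.21 + 0.6 = 2.81

2.81 bits


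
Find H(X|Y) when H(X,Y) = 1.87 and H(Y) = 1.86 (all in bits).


H(X|Y) = H(X,Y) - H(Y) = 1.87 - 1.86 = 0.01

0.01 bits


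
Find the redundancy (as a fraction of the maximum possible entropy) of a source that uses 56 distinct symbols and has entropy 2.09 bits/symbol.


H_max = log2(K) = log2(56) = 5.8074 bits/symbol. Redundancy = 1 - H/H_max = 1 - 2.09/5.8074 = 1 - 0.3599 = 0.6401

0.6401


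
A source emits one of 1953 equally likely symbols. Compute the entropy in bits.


H = log2(n) = log2(1953) = 10.9315

10.9315 bits


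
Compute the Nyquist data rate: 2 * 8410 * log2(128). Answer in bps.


Rate = 2 * B * log2(M) = 2 * 8410 * 7.0 = 117740.0

117740.0 bps


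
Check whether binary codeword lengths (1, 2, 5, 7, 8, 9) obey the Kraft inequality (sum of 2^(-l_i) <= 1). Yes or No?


Kraft sum = sum(2^(-l_i)) = 0.7949, need <= 1. Result: satisfied (a binary prefix-free code with these lengths exists)

Yes


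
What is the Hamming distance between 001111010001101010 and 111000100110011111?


Count differing positions: ^ ^ . ^ ^ ^ ^ ^ . ^ ^ ^ ^ ^ . ^ . ^ = 14 differences

14


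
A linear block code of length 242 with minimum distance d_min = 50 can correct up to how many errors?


Correction capability = floor((d-1)/2) = floor((50-1)/2) = 24

24 errors


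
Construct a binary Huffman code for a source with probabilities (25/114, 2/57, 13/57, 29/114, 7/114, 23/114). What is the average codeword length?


Huffman construction (repeatedly merge the two least-probable nodes; each merge adds 1 bit to every symbol beneath it): 2/57 + 7/114 = 11/114; 11/114 + 23/114 = 17/57; 25/114 + 13/57 = 17/38; 29/114 + 17/57 = 21/38; 17/38 + 21/38 = 1. Resulting codeword lengths (in the order the probabilities were given): (2, 4, 2, 2, 4, 3). L_avg = sum(p_i * l_i) = 25/114*2 + 2/57*4 + 13/57*2 + 29/114*2 + 7/114*4 + 23/114*3 = 91/38 = 2.3947

2.3947 bits


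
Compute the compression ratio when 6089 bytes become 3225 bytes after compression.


Ratio = original / compressed = 6089 / 3225 = 1.8881

1.8881


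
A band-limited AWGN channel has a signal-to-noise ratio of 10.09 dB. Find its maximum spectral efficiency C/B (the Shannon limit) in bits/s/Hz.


SNR_linear = 10^(10.09/10) = 10.2094; C/B = log2(1 + SNR_linear) = log2(1 + 10.2094) = 3.4866

3.4866 bits/s/Hz


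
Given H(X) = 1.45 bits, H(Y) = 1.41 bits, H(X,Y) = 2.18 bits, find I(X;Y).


I(X;Y) = H(X) + H(Y) - H(X,Y) = 1.45 + 1.41 - 2.18 = 0.68

0.68 bits


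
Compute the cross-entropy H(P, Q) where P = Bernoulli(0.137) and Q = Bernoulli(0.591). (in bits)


H(P,Q) = -p*log2(q) - (1-p)*log2(1-q). -0.137*log2(0.591) = 0.103951; -0.863*log2(0.409) = 1.113121. H(P,Q) = 0.103951 + 1.113121 = 1.2171

1.2171 bits


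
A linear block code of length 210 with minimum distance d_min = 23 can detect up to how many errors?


Detection capability = d_min - 1 = 23 - 1 = 22

22 errors


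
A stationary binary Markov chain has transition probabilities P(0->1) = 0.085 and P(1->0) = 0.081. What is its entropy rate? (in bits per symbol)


Stationary distribution: pi_0 = p10/(p01+p10) = 0.488, pi_1 = 0.512. Entropy rate H' = pi_0*H(p01) + pi_1*H(p10) = 0.488*0.4196 + 0.512*0.4057 = 0.4125

0.4125 bits/symbol


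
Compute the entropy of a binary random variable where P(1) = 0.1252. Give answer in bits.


H = -p*log2(p) - (1-p)*log2(1-p). -0.1252*log2(0.1252) = 0.375311; -0.8748*log2(0.8748) = 0.168814. H = 0.375311 + 0.168814 = 0.5441

0.5441 bits


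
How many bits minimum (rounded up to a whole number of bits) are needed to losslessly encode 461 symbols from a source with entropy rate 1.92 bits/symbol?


Minimum bits >= n * H = 461 * 1.92 = 885.12, rounded up to a whole number of bits = 886

886 bits


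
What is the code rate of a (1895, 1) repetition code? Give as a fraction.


Rate = k/n = 1/1895

1/1895


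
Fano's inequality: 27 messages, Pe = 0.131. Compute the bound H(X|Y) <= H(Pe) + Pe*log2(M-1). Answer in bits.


H(Pe) = -Pe*log2(Pe) - (1-Pe)*log2(1-Pe) = -0.131*log2(0.131) - 0.869*log2(0.869) = 0.384139 + 0.176035 = 0.5602. Pe*log2(M-1) = 0.131*log2(26) = 0.615758. Bound = H(Pe) + Pe*log2(M-1) = 0.384139 + 0.176035 + 0.615758 = 1.1759

1.1759 bits


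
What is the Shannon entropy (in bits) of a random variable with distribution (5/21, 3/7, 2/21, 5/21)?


H = -sum(p_i * log2(p_i)). Terms: -(5/21)*log2(5/21) = 0.492950; -(3/7)*log2(3/7) = 0.523882; -(2/21)*log2(2/21) = 0.323078; -(5/21)*log2(5/21) = 0.492950. H = 0.492950 + 0.523882 + 0.323078 + 0.492950 = 1.8329

1.8329 bits


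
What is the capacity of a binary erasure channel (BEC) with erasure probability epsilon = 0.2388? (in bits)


C = 1 - epsilon = 1 - 0.2388 = 0.7612

0.7612 bits


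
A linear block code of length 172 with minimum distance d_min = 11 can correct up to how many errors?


Correction capability = floor((d-1)/2) = floor((11-1)/2) = 5

5 errors


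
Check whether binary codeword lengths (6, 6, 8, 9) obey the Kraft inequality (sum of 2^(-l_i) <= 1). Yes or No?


Kraft sum = sum(2^(-l_i)) = 0.0371, need <= 1. Result: satisfied (a binary prefix-free code with these lengths exists)

Yes


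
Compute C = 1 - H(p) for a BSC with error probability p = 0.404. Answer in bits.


H(p) = -p*log2(p) - (1-p)*log2(1-p) = -0.404*log2(0.404) - 0.596*log2(0.596) = 0.528259 + 0.444983 = 0.9732. C = 1 - H(p) = 1 - 0.9732 = 0.0268

0.0268 bits


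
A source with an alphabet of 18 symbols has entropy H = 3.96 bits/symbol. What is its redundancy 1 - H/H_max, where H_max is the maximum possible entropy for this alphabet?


H_max = log2(K) = log2(18) = 4.1699 bits/symbol. Redundancy = 1 - H/H_max = 1 - 3.96/4.1699 = 1 - 0.9497 = 0.0503

0.0503


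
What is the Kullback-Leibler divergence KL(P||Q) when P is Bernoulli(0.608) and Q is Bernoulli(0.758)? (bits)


KL = p*log2(p/q) + (1-p)*log2((1-p)/(1-q)) = 0.608*log2(0.608/0.758) + 0.392*log2(0.392/0.242) = 0.0794

0.0794 bits


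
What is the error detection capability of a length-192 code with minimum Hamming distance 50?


Detection capability = d_min - 1 = 50 - 1 = 49

49 errors


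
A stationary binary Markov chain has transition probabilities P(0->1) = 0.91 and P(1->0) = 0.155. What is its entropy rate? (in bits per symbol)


Stationary distribution: pi_0 = p10/(p01+p10) = 0.1455, pi_1 = 0.8545. Entropy rate H' = pi_0*H(p01) + pi_1*H(p10) = 0.1455*0.4365 + 0.8545*0.6222 = 0.5952

0.5952 bits/symbol


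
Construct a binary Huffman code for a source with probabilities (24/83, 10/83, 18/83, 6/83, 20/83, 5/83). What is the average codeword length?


Huffman construction (repeatedly merge the two least-probable nodes; each merge adds 1 bit to every symbol beneath it): 5/83 + 6/83 = 11/83; 10/83 + 11/83 = 21/83; 18/83 + 20/83 = 38/83; 21/83 + 24/83 = 45/83; 38/83 + 45/83 = 1. Resulting codeword lengths (in the order the probabilities were given): (2, 3, 2, 4, 2, 4). L_avg = sum(p_i * l_i) = 24/83*2 + 10/83*3 + 18/83*2 + 6/83*4 + 20/83*2 + 5/83*4 = 198/83 = 2.3855

2.3855 bits


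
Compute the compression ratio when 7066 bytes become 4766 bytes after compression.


Ratio = original / compressed = 7066 / 4766 = 1.4826

1.4826


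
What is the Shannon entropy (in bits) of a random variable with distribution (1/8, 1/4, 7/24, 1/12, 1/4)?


H = -sum(p_i * log2(p_i)). Terms: -(1/8)*log2(1/8) = 0.375000; -(1/4)*log2(1/4) = 0.500000; -(7/24)*log2(7/24) = 0.518469; -(1/12)*log2(1/12) = 0.298747; -(1/4)*log2(1/4) = 0.500000. H = 0.375000 + 0.500000 + 0.518469 + 0.298747 + 0.500000 = 2.1922

2.1922 bits


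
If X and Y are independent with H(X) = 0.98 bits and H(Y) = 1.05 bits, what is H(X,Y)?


For independent variables, H(X,Y) = H(X) + H(Y) = 0.98 + 1.05 = 2.03

2.03 bits


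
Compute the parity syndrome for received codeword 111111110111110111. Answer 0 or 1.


Syndrome = XOR of all bits = 1 XOR 1 XOR 1 XOR 1 XOR 1 XOR 1 XOR 1 XOR 1 XOR 0 XOR 1 XOR 1 XOR 1 XOR 1 XOR 1 XOR 0 XOR 1 XOR 1 XOR 1 = 0

0


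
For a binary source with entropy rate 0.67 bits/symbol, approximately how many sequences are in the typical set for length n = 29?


log2|A_typical| = nH = 29 * 0.67 = 19.43, so |A_typical| ~ 2^19.43 = 7.063e+05

7.063e+05


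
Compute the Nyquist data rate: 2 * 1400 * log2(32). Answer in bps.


Rate = 2 * B * log2(M) = 2 * 1400 * 5.0 = 14000.0

14000.0 bps


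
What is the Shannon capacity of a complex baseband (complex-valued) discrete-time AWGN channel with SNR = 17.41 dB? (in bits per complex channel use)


SNR_linear = 10^(17.41/10) = 55.0808; C = log2(1 + SNR_linear) = log2(1 + 55.0808) = 5.8094

5.8094 bits/channel use


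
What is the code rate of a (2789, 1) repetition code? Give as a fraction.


Rate = k/n = 1/2789

1/2789


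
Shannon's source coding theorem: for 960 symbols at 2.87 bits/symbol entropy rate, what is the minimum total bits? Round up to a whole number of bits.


Minimum bits >= n * H = 960 * 2.87 = 2755.2, rounded up to a whole number of bits = 2756

2756 bits


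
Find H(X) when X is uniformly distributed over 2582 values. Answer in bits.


H = log2(n) = log2(2582) = 11.3343

11.3343 bits


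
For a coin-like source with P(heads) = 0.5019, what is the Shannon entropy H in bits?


H = -p*log2(p) - (1-p)*log2(1-p). -0.5019*log2(0.5019) = 0.499154; -0.4981*log2(0.4981) = 0.500836. H = 0.499154 + 0.500836 = 1.0

1.0 bits


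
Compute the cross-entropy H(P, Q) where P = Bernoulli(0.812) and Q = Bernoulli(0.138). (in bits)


H(P,Q) = -p*log2(q) - (1-p)*log2(1-q). -0.812*log2(0.138) = 2.320095; -0.188*log2(0.862) = 0.040277. H(P,Q) = 2.320095 + 0.040277 = 2.3604

2.3604 bits


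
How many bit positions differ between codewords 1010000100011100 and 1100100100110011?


Count differing positions: . ^ ^ . ^ . . . . . ^ . ^ ^ ^ ^ = 8 differences

8


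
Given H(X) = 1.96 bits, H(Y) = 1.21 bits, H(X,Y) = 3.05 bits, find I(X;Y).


I(X;Y) = H(X) + H(Y) - H(X,Y) = 1.96 + 1.21 - 3.05 = 0.12

0.12 bits


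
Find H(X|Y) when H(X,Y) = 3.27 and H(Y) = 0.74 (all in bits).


H(X|Y) = H(X,Y) - H(Y) = 3.27 - 0.74 = 2.53

2.53 bits


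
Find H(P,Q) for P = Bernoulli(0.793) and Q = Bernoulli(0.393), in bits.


H(P,Q) = -p*log2(q) - (1-p)*log2(1-q). -0.793*log2(0.393) = 1.068487; -0.207*log2(0.607) = 0.149088. H(P,Q) = 1.068487 + 0.149088 = 1.2176

1.2176 bits


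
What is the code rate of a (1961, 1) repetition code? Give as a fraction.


Rate = k/n = 1/1961

1/1961


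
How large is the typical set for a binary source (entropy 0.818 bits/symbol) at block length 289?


log2|A_typical| = nH = 289 * 0.818 = 236.402, so |A_typical| ~ 2^236.402 = 1.459e+71

1.459e+71


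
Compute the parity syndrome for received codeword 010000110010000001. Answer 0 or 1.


Syndrome = XOR of all bits = 0 XOR 1 XOR 0 XOR 0 XOR 0 XOR 0 XOR 1 XOR 1 XOR 0 XOR 0 XOR 1 XOR 0 XOR 0 XOR 0 XOR 0 XOR 0 XOR 0 XOR 1 = 1

1


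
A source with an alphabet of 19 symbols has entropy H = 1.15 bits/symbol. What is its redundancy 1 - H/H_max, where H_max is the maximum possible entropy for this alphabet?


H_max = log2(K) = log2(19) = 4.2479 bits/symbol. Redundancy = 1 - H/H_max = 1 - 1.15/4.2479 = 1 - 0.2707 = 0.7293

0.7293


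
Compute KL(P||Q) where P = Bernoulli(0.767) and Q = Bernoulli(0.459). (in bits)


KL = p*log2(p/q) + (1-p)*log2((1-p)/(1-q)) = 0.767*log2(0.767/0.459) + 0.233*log2(0.233/0.541) = 0.285

0.285 bits


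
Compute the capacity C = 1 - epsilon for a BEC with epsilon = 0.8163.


C = 1 - epsilon = 1 - 0.8163 = 0.1837

0.1837 bits


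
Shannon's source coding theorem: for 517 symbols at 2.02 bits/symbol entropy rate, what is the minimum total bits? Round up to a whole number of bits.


Minimum bits >= n * H = 517 * 2.02 = 1044.34, rounded up to a whole number of bits = 1045

1045 bits


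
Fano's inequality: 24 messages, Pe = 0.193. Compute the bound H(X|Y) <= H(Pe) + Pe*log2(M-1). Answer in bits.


H(Pe) = -Pe*log2(Pe) - (1-Pe)*log2(1-Pe) = -0.193*log2(0.193) - 0.807*log2(0.807) = 0.458052 + 0.249653 = 0.7077. Pe*log2(M-1) = 0.193*log2(23) = 0.873047. Bound = H(Pe) + Pe*log2(M-1) = 0.458052 + 0.249653 + 0.873047 = 1.5808

1.5808 bits


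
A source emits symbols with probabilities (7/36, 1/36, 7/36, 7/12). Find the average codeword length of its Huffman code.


Huffman construction (repeatedly merge the two least-probable nodes; each merge adds 1 bit to every symbol beneath it): 1/36 + 7/36 = 2/9; 7/36 + 2/9 = 5/12; 5/12 + 7/12 = 1. Resulting codeword lengths (in the order the probabilities were given): (3, 3, 2, 1). L_avg = sum(p_i * l_i) = 7/36*3 + 1/36*3 + 7/36*2 + 7/12*1 = 59/36 = 1.6389

1.6389 bits


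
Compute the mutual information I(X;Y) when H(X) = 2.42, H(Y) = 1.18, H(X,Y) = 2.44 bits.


I(X;Y) = H(X) + H(Y) - H(X,Y) = 2.42 + 1.18 - 2.44 = 1.16

1.16 bits


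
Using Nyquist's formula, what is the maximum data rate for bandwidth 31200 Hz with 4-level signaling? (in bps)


Rate = 2 * B * log2(M) = 2 * 31200 * 2.0 = 124800.0

124800.0 bps


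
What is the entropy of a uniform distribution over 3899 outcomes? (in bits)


H = log2(n) = log2(3899) = 11.9289

11.9289 bits


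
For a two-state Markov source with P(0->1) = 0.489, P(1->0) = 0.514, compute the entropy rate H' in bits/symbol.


Stationary distribution: pi_0 = p10/(p01+p10) = 0.5125, pi_1 = 0.4875. Entropy rate H' = pi_0*H(p01) + pi_1*H(p10) = 0.5125*0.9997 + 0.4875*0.9994 = 0.9995

0.9995 bits/symbol


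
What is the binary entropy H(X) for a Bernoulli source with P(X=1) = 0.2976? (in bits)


H = -p*log2(p) - (1-p)*log2(1-p). -0.2976*log2(0.2976) = 0.520370; -0.7024*log2(0.7024) = 0.357968. H = 0.520370 + 0.357968 = 0.8783

0.8783 bits


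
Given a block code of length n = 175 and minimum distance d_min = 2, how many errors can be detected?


Detection capability = d_min - 1 = 2 - 1 = 1

1 errors


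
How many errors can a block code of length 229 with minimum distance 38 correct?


Correction capability = floor((d-1)/2) = floor((38-1)/2) = 18

18 errors


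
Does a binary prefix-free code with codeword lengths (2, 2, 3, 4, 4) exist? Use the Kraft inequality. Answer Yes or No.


Kraft sum = sum(2^(-l_i)) = 0.75, need <= 1. Result: satisfied (a binary prefix-free code with these lengths exists)

Yes


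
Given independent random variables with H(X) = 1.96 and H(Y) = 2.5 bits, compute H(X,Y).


For independent variables, H(X,Y) = H(X) + H(Y) = 1.96 + 2.5 = 4.46

4.46 bits


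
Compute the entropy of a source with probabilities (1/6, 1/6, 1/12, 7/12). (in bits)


H = -sum(p_i * log2(p_i)). Terms: -(1/6)*log2(1/6) = 0.430827; -(1/6)*log2(1/6) = 0.430827; -(1/12)*log2(1/12) = 0.298747; -(7/12)*log2(7/12) = 0.453604. H = 0.430827 + 0.430827 + 0.298747 + 0.453604 = 1.614

1.614 bits


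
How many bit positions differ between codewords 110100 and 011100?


Count differing positions: ^ . ^ . . . = 2 differences

2


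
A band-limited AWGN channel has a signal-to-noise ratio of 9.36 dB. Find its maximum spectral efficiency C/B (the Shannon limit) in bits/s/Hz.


SNR_linear = 10^(9.36/10) = 8.6298; C/B = log2(1 + SNR_linear) = log2(1 + 8.6298) = 3.2675

3.2675 bits/s/Hz


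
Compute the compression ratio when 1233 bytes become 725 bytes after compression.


Ratio = original / compressed = 1233 / 725 = 1.7007

1.7007


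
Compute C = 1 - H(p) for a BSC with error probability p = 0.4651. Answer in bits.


H(p) = -p*log2(p) - (1-p)*log2(1-p) = -0.4651*log2(0.4651) - 0.5349*log2(0.5349) = 0.513650 + 0.482832 = 0.9965. C = 1 - H(p) = 1 - 0.9965 = 0.0035

0.0035 bits


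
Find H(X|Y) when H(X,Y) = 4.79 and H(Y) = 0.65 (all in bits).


H(X|Y) = H(X,Y) - H(Y) = 4.79 - 0.65 = 4.14

4.14 bits


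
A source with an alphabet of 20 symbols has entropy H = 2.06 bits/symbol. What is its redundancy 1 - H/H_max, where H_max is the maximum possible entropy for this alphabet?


H_max = log2(K) = log2(20) = 4.3219 bits/symbol. Redundancy = 1 - H/H_max = 1 - 2.06/4.3219 = 1 - 0.4766 = 0.5234

0.5234


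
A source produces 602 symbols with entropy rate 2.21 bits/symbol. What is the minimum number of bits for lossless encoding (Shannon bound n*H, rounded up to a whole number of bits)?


Minimum bits >= n * H = 602 * 2.21 = 1330.42, rounded up to a whole number of bits = 1331

1331 bits


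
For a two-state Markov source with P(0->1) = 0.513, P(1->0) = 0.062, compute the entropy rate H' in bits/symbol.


Stationary distribution: pi_0 = p10/(p01+p10) = 0.1078, pi_1 = 0.8922. Entropy rate H' = pi_0*H(p01) + pi_1*H(p10) = 0.1078*0.9995 + 0.8922*0.3353 = 0.4069

0.4069 bits/symbol


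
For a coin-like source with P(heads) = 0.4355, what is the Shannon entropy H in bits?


H = -p*log2(p) - (1-p)*log2(1-p). -0.4355*log2(0.4355) = 0.522276; -0.5645*log2(0.5645) = 0.465687. H = 0.522276 + 0.465687 = 0.988

0.988 bits


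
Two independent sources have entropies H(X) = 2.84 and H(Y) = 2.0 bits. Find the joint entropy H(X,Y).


For independent variables, H(X,Y) = H(X) + H(Y) = 2.84 + 2.0 = 4.84

4.84 bits
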